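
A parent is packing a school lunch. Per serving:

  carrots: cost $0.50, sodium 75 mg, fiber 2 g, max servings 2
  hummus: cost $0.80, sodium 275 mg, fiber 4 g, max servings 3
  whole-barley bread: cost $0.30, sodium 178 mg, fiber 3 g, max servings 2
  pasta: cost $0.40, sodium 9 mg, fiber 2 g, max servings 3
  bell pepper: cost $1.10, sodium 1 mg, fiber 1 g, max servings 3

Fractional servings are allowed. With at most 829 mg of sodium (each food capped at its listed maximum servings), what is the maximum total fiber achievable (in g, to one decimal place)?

Fiber per mg sodium: bell pepper 1, pasta 0.2222, carrots 0.02667, whole-barley bread 0.01685, hummus 0.01455.
Take 3 servings of bell pepper: uses 3 mg sodium, +3.0 g fiber (running total 3.0 g).
Take 3 servings of pasta: uses 27 mg sodium, +6.0 g fiber (running total 9.0 g).
Take 2 servings of carrots: uses 150 mg sodium, +4.0 g fiber (running total 13.0 g).
Take 2 servings of whole-barley bread: uses 356 mg sodium, +6.0 g fiber (running total 19.0 g).
Take 1.065 servings of hummus: uses 293 mg sodium, +4.3 g fiber (running total 23.3 g).
Greedy by best ratio exhausts the sodium allowance optimally: 23.3 g.

23.3 g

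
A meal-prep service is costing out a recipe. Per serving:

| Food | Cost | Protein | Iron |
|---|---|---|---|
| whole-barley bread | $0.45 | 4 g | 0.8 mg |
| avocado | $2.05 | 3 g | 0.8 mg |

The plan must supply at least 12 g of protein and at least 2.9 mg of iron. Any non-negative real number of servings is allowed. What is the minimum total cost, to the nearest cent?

$1.63

Compare the cost at each extreme point of the feasible region.
whole-barley bread only: max(12/4, 2.9/0.8) = 3.625 servings → $1.63.
avocado only: max(12/3, 2.9/0.8) = 4 servings → $8.20.
whole-barley bread + avocado with both tight: 1.125 servings and 2.5 servings → $5.63.
So the least-cost plan costs $1.63.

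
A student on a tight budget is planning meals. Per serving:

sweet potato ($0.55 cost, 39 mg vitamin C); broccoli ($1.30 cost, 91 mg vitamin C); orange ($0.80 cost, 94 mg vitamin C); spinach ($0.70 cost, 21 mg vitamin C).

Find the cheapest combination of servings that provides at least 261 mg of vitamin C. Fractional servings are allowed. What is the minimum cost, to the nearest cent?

Cost per mg of vitamin C: orange $0.0085, sweet potato $0.0141, broccoli $0.0143, spinach $0.0333.
With no serving limits, use only orange: 261 mg / 94 mg = 2.777 servings × $0.80 = $2.22.

$2.22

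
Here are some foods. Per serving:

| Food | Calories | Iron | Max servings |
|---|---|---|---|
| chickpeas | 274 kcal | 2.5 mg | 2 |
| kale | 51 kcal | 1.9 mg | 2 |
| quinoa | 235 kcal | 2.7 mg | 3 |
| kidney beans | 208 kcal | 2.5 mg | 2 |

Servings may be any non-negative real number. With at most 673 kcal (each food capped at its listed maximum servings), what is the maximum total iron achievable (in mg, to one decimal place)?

10.6 mg

Iron per kcal: kale 0.03725, kidney beans 0.01202, quinoa 0.01149, chickpeas 0.009124.
Take 2 servings of kale: uses 102 kcal, +3.8 mg iron (running total 3.8 mg).
Take 2 servings of kidney beans: uses 416 kcal, +5.0 mg iron (running total 8.8 mg).
Take 0.6596 servings of quinoa: uses 155 kcal, +1.8 mg iron (running total 10.6 mg).
Greedy by best ratio exhausts the calories allowance optimally: 10.6 mg.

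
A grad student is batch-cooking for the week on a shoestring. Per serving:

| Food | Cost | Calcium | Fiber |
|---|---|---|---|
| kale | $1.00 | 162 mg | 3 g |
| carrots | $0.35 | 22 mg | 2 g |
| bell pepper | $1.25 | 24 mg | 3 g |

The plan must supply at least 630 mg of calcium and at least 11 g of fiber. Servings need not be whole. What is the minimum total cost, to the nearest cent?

Check every corner: each single food scaled to meet both minima, and each pair solved so both constraints bind.
kale only: max(630/162, 11/3) = 3.889 servings → $3.89.
carrots only: max(630/22, 11/2) = 28.64 servings → $10.02.
bell pepper only: max(630/24, 11/3) = 26.25 servings → $32.81.
kale + carrots: intersection lies outside the first quadrant.
kale + bell pepper: intersection lies outside the first quadrant.
carrots + bell pepper: the both-tight solution has a negative serving — not a feasible corner.
The minimum over all feasible corners is $3.89.

$3.89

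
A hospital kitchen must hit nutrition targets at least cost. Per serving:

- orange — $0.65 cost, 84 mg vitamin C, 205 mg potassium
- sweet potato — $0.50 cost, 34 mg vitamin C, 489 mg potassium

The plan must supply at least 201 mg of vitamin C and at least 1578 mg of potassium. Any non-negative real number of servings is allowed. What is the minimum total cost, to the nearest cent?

$2.19

orange only: max(201/84, 1578/205) = 7.698 servings → $5.00.
sweet potato only: max(201/34, 1578/489) = 5.912 servings → $2.96.
orange + sweet potato with both tight: 1.309 servings and 2.678 servings → $2.19.
The minimum over all feasible corners is $2.19.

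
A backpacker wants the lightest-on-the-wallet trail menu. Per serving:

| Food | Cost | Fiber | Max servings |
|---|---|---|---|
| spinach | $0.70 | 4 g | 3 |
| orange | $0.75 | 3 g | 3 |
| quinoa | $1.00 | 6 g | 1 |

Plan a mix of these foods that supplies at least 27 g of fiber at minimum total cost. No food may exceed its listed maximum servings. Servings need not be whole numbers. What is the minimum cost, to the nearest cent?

$5.35

Cost per g of fiber: quinoa $0.1667, spinach $0.1750, orange $0.2500.
Take 1 serving of quinoa: +6.0 g fiber for $1.00 (total $1.00, still need 21.0 g).
Take 3 servings of spinach: +12.0 g fiber for $2.10 (total $3.10, still need 9.0 g).
Take 3 servings of orange: +9.0 g fiber for $2.25 (total $5.35, still need 0.0 g).
Filling from the cheapest source first is optimal under one linear minimum: $5.35.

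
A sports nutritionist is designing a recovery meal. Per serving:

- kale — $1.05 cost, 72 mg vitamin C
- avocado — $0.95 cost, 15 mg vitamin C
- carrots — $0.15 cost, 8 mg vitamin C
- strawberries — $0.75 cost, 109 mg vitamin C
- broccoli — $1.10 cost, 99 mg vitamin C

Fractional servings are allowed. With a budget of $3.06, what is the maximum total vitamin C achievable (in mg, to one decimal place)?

Vitamin C per dollar: strawberries 145.3, broccoli 90, kale 68.57, carrots 53.33, avocado 15.79.
With no serving limits, spend the whole cost allowance on strawberries: $3.06 / $0.75 × 109 mg = 444.7 mg.

444.7 mg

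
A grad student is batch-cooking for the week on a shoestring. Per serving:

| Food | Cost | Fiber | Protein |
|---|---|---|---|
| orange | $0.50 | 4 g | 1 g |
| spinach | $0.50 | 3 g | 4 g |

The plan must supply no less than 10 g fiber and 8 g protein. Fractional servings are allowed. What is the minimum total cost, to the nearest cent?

orange only: max(10/4, 8/1) = 8 servings → $4.00.
spinach only: max(10/3, 8/4) = 3.333 servings → $1.67.
orange + spinach with both tight: 1.231 servings and 1.692 servings → $1.46.
Cheapest feasible corner: $1.46.

$1.46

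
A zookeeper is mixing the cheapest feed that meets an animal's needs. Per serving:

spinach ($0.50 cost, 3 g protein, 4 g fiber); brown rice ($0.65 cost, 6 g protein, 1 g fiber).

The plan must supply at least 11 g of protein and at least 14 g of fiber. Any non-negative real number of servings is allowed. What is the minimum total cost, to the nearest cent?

A basic optimal solution has at most two foods positive. Try each food alone and each pair with both targets met exactly.
spinach only: max(11/3, 14/4) = 3.667 servings → $1.83.
brown rice only: max(11/6, 14/1) = 14 servings → $9.10.
spinach + brown rice with both tight: 3.476 servings and 0.09524 servings → $1.80.
Cheapest feasible corner: $1.80.

$1.80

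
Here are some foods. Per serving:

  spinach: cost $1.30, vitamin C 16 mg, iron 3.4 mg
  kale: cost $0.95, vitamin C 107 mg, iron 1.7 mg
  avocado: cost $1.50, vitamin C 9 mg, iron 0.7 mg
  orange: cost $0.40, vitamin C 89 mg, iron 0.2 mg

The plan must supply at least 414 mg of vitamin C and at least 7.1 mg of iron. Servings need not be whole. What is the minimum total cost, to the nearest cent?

$3.87

Two binding constraints pin down two serving amounts, so the optimal mix uses at most two foods. The candidates are each food alone (scaled to the tighter of vitamin C/iron) and each pair with both constraints tight.
spinach only: max(414/16, 7.1/3.4) = 25.88 servings → $33.64.
kale only: max(414/107, 7.1/1.7) = 4.176 servings → $3.97.
avocado only: max(414/9, 7.1/0.7) = 46 servings → $69.00.
orange only: max(414/89, 7.1/0.2) = 35.5 servings → $14.20.
spinach + kale with both tight: 0.1661 servings and 3.844 servings → $3.87.
spinach + avocado: the both-tight solution has a negative serving — not a feasible corner.
spinach + orange with both tight: 1.834 servings and 4.322 servings → $4.11.
kale + avocado with both tight: 3.79 servings and 0.9379 servings → $5.01.
kale + orange: intersection lies outside the first quadrant.
avocado + orange with both tight: 9.076 servings and 3.734 servings → $15.11.
So the least-cost plan costs $3.87.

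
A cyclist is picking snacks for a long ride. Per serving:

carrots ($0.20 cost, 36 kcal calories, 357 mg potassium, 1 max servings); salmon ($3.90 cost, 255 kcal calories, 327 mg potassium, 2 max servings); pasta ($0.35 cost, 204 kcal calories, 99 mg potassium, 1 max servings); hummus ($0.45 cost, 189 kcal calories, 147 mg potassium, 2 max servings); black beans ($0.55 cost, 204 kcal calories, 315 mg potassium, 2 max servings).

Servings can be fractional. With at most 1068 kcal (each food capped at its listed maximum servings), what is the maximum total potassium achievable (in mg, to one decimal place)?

1729.7 mg

Potassium per kcal: carrots 9.917, black beans 1.544, salmon 1.282, hummus 0.7778, pasta 0.4853.
Take 1 serving of carrots: uses 36 kcal, +357.0 mg potassium (running total 357.0 mg).
Take 2 servings of black beans: uses 408 kcal, +630.0 mg potassium (running total 987.0 mg).
Take 2 servings of salmon: uses 510 kcal, +654.0 mg potassium (running total 1641.0 mg).
Take 0.6032 servings of hummus: uses 114 kcal, +88.7 mg potassium (running total 1729.7 mg).
Filling greedily by potassium-per-kcal is optimal for one linear limit, giving 1729.7 mg.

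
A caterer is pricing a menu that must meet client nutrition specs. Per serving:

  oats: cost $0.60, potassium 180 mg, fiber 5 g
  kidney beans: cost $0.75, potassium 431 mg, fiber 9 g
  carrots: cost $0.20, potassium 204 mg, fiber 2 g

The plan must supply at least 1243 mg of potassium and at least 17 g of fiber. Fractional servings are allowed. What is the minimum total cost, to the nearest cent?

$1.55

An LP optimum is at a vertex; with two nutrient constraints at most two foods are used. Check each candidate.
oats only: max(1243/180, 17/5) = 6.906 servings → $4.14.
kidney beans only: max(1243/431, 17/9) = 2.884 servings → $2.16.
carrots only: max(1243/204, 17/2) = 8.5 servings → $1.70.
oats + kidney beans: the both-tight solution has a negative serving — not a feasible corner.
oats + carrots with both tight: 1.488 servings and 4.78 servings → $1.85.
kidney beans + carrots with both tight: 1.008 servings and 3.963 servings → $1.55.
Cheapest feasible corner: $1.55.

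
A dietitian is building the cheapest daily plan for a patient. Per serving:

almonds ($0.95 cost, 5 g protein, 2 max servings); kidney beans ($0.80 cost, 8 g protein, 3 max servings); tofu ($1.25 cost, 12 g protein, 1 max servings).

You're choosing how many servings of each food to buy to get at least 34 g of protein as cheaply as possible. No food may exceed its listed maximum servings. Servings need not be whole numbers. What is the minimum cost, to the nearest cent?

$3.44

Cost per g of protein: kidney beans $0.1000, tofu $0.1042, almonds $0.1900.
Take 3 servings of kidney beans: +24.0 g protein for $2.40 (total $2.40, still need 10.0 g).
Take 0.8333 servings of tofu: +10.0 g protein for $1.04 (total $3.44, still need 0.0 g).
Greedy by cheapest-per-g is optimal for a single linear constraint, so the minimum cost is $3.44.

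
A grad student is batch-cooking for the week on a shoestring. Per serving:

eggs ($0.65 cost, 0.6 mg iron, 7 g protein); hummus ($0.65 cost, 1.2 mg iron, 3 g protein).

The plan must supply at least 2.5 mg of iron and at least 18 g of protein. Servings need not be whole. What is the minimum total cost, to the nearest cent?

This is a tiny linear program; its minimum lies at a vertex of the feasible set. List the vertices and price them.
eggs only: max(2.5/0.6, 18/7) = 4.167 servings → $2.71.
hummus only: max(2.5/1.2, 18/3) = 6 servings → $3.90.
eggs + hummus with both tight: 2.136 servings and 1.015 servings → $2.05.
So the least-cost plan costs $2.05.

$2.05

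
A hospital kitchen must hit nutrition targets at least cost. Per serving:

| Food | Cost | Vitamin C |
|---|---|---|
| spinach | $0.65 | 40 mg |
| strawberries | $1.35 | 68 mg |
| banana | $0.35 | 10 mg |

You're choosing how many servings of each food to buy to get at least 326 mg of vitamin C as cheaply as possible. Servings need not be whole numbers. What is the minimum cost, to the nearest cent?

$5.30

Cost per mg of vitamin C: spinach $0.0163, strawberries $0.0199, banana $0.0350.
With no serving limits, use only spinach: 326 mg / 40 mg = 8.15 servings × $0.65 = $5.30.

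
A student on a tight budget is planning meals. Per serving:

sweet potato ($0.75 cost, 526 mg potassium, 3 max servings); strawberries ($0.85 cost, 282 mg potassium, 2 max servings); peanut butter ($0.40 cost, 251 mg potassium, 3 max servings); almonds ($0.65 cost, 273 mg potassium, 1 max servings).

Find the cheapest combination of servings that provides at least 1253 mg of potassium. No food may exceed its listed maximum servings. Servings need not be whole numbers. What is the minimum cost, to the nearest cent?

$1.79

Cost per mg of potassium: sweet potato $0.0014, peanut butter $0.0016, almonds $0.0024, strawberries $0.0030.
Take 2.382 servings of sweet potato: +1253.0 mg potassium for $1.79 (total $1.79, still need 0.0 mg).
Filling from the cheapest source first is optimal under one linear minimum: $1.79.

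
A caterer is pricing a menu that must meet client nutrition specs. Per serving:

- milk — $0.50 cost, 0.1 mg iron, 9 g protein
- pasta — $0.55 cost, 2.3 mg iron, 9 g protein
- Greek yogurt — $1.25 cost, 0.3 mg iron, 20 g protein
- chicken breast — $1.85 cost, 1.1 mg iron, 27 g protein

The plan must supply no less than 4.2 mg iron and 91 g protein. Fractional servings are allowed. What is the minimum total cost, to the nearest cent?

Minimising a linear cost over {iron ≥ 4.2, protein ≥ 91, servings ≥ 0} — the optimum is at a vertex, using one or two foods.
milk only: max(4.2/0.1, 91/9) = 42 servings → $21.00.
pasta only: max(4.2/2.3, 91/9) = 10.11 servings → $5.56.
Greek yogurt only: max(4.2/0.3, 91/20) = 14 servings → $17.50.
chicken breast only: max(4.2/1.1, 91/27) = 3.818 servings → $7.06.
milk + pasta with both tight: 8.662 servings and 1.449 servings → $5.13.
milk + Greek yogurt: the both-tight solution has a negative serving — not a feasible corner.
milk + chicken breast with both targets exact would need a negative amount; discard.
pasta + Greek yogurt with both tight: 1.309 servings and 3.961 servings → $5.67.
pasta + chicken breast with both tight: 0.2548 servings and 3.285 servings → $6.22.
Greek yogurt + chicken breast: the both-tight solution has a negative serving — not a feasible corner.
Cheapest feasible corner: $5.13.

$5.13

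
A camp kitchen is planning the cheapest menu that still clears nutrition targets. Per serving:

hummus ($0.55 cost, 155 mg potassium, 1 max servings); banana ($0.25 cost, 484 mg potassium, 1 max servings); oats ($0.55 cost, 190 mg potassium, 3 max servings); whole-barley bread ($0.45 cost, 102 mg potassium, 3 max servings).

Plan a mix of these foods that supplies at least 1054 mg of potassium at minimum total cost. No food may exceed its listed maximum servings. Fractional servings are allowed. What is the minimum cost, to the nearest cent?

$1.90

Cost per mg of potassium: banana $0.0005, oats $0.0029, hummus $0.0035, whole-barley bread $0.0044.
Take 1 serving of banana: +484.0 mg potassium for $0.25 (total $0.25, still need 570.0 mg).
Take 3 servings of oats: +570.0 mg potassium for $1.65 (total $1.90, still need 0.0 mg).
Filling from the cheapest source first is optimal under one linear minimum: $1.90.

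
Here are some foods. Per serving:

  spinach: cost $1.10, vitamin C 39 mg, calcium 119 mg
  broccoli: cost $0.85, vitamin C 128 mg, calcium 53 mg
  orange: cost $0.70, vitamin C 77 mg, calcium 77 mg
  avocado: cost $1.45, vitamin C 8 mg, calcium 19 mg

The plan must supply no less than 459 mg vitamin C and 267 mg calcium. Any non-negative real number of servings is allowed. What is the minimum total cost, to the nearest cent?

$3.37

At the optimum either one food covers both requirements or two foods hit both targets exactly; no other combination can be cheaper.
spinach only: max(459/39, 267/119) = 11.77 servings → $12.95.
broccoli only: max(459/128, 267/53) = 5.038 servings → $4.28.
orange only: max(459/77, 267/77) = 5.961 servings → $4.17.
avocado only: max(459/8, 267/19) = 57.38 servings → $83.19.
spinach + broccoli with both tight: 0.7481 servings and 3.358 servings → $3.68.
spinach + orange: the both-tight solution has a negative serving — not a feasible corner.
spinach + avocado with both targets exact would need a negative amount; discard.
broccoli + orange with both tight: 2.56 servings and 1.705 servings → $3.37.
broccoli + avocado with both tight: 3.279 servings and 4.905 servings → $9.90.
orange + avocado: the both-tight solution has a negative serving — not a feasible corner.
So the least-cost plan costs $3.37.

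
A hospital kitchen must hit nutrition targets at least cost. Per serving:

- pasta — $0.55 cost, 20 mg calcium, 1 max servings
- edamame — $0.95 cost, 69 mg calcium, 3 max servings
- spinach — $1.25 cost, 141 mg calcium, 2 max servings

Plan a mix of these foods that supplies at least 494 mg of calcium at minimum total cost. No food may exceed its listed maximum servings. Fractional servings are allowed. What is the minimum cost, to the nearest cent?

Cost per mg of calcium: spinach $0.0089, edamame $0.0138, pasta $0.0275.
Take 2 servings of spinach: +282.0 mg calcium for $2.50 (total $2.50, still need 212.0 mg).
Take 3 servings of edamame: +207.0 mg calcium for $2.85 (total $5.35, still need 5.0 mg).
Take 0.25 servings of pasta: +5.0 mg calcium for $0.14 (total $5.49, still need 0.0 mg).
Greedy by cheapest-per-mg is optimal for a single linear constraint, so the minimum cost is $5.49.

$5.49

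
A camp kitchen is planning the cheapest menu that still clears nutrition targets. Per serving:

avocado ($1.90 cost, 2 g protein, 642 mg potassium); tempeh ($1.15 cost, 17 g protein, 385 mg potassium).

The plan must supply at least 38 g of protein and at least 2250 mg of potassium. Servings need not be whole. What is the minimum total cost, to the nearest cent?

The cheapest plan sits at a corner of the feasible region — with two constraints it uses at most two foods.
avocado only: max(38/2, 2250/642) = 19 servings → $36.10.
tempeh only: max(38/17, 2250/385) = 5.844 servings → $6.72.
avocado + tempeh with both tight: 2.328 servings and 1.961 servings → $6.68.
The minimum over all feasible corners is $6.68.

$6.68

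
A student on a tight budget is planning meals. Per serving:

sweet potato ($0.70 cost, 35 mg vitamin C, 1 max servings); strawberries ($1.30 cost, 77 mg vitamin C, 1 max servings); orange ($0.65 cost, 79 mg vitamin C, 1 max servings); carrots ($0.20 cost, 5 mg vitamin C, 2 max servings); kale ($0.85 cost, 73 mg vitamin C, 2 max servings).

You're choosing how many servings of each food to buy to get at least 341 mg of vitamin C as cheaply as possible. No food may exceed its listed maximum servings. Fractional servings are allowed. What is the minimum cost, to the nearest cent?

Cost per mg of vitamin C: orange $0.0082, kale $0.0116, strawberries $0.0169, sweet potato $0.0200, carrots $0.0400.
Take 1 serving of orange: +79.0 mg vitamin C for $0.65 (total $0.65, still need 262.0 mg).
Take 2 servings of kale: +146.0 mg vitamin C for $1.70 (total $2.35, still need 116.0 mg).
Take 1 serving of strawberries: +77.0 mg vitamin C for $1.30 (total $3.65, still need 39.0 mg).
Take 1 serving of sweet potato: +35.0 mg vitamin C for $0.70 (total $4.35, still need 4.0 mg).
Take 0.8 servings of carrots: +4.0 mg vitamin C for $0.16 (total $4.51, still need 0.0 mg).
Greedy by cheapest-per-mg is optimal for a single linear constraint, so the minimum cost is $4.51.

$4.51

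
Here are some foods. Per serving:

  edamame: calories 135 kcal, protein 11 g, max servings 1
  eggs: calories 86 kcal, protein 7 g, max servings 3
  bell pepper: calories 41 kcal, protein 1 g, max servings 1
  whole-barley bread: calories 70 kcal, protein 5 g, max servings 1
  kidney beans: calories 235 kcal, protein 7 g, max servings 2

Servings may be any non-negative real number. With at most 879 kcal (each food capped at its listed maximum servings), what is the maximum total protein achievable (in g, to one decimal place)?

49.4 g

Protein per kcal: edamame 0.08148, eggs 0.0814, whole-barley bread 0.07143, kidney beans 0.02979, bell pepper 0.02439.
Take 1 serving of edamame: uses 135 kcal, +11.0 g protein (running total 11.0 g).
Take 3 servings of eggs: uses 258 kcal, +21.0 g protein (running total 32.0 g).
Take 1 serving of whole-barley bread: uses 70 kcal, +5.0 g protein (running total 37.0 g).
Take 1.77 servings of kidney beans: uses 416 kcal, +12.4 g protein (running total 49.4 g).
Greedy by best ratio exhausts the calories allowance optimally: 49.4 g.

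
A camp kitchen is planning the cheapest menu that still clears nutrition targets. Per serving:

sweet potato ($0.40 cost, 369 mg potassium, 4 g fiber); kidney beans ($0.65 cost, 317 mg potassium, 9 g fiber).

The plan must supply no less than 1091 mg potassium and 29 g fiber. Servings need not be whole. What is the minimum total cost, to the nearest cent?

$2.13

At the optimum either one food covers both requirements or two foods hit both targets exactly; no other combination can be cheaper.
sweet potato only: max(1091/369, 29/4) = 7.25 servings → $2.90.
kidney beans only: max(1091/317, 29/9) = 3.442 servings → $2.24.
sweet potato + kidney beans with both tight: 0.3049 servings and 3.087 servings → $2.13.
The minimum over all feasible corners is $2.13.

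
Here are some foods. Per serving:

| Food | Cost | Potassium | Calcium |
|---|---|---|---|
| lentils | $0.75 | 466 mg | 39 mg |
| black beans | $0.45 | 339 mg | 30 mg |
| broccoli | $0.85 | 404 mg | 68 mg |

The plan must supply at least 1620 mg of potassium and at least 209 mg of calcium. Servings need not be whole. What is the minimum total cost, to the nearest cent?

For a min-cost LP with two ≥-constraints, a basic feasible solution has at most two positive variables.
lentils only: max(1620/466, 209/39) = 5.359 servings → $4.02.
black beans only: max(1620/339, 209/30) = 6.967 servings → $3.13.
broccoli only: max(1620/404, 209/68) = 4.01 servings → $3.41.
lentils + black beans with both targets exact would need a negative amount; discard.
lentils + broccoli with both tight: 1.615 servings and 2.148 servings → $3.04.
black beans + broccoli with both tight: 2.353 servings and 2.035 servings → $2.79.
Cheapest feasible corner: $2.79.

$2.79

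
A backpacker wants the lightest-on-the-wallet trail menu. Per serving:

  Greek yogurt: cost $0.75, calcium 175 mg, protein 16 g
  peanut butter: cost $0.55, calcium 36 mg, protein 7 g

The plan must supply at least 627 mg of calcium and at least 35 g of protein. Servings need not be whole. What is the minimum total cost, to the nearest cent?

For a min-cost LP with two ≥-constraints, a basic feasible solution has at most two positive variables.
Greek yogurt only: max(627/175, 35/16) = 3.583 servings → $2.69.
peanut butter only: max(627/36, 35/7) = 17.42 servings → $9.58.
Greek yogurt + peanut butter with both targets exact would need a negative amount; discard.
So the least-cost plan costs $2.69.

$2.69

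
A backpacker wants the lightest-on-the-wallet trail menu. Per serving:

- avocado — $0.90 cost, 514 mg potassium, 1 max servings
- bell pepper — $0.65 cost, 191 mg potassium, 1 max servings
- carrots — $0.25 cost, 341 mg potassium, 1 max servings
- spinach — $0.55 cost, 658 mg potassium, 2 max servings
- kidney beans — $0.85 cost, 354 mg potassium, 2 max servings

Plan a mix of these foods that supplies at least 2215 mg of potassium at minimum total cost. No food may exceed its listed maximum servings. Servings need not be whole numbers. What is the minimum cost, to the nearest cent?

$2.36

Cost per mg of potassium: carrots $0.0007, spinach $0.0008, avocado $0.0018, kidney beans $0.0024, bell pepper $0.0034.
Take 1 serving of carrots: +341.0 mg potassium for $0.25 (total $0.25, still need 1874.0 mg).
Take 2 servings of spinach: +1316.0 mg potassium for $1.10 (total $1.35, still need 558.0 mg).
Take 1 serving of avocado: +514.0 mg potassium for $0.90 (total $2.25, still need 44.0 mg).
Take 0.1243 servings of kidney beans: +44.0 mg potassium for $0.11 (total $2.36, still need 0.0 mg).
Filling from the cheapest source first is optimal under one linear minimum: $2.36.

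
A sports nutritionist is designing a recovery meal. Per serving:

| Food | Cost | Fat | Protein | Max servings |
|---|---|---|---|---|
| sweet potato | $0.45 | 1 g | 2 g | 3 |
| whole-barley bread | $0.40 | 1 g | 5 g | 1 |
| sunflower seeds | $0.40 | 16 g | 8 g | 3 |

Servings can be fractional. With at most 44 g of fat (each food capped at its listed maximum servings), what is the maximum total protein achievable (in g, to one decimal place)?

Protein per g fat: whole-barley bread 5, sweet potato 2, sunflower seeds 0.5.
Take 1 serving of whole-barley bread: uses 1 g fat, +5.0 g protein (running total 5.0 g).
Take 3 servings of sweet potato: uses 3 g fat, +6.0 g protein (running total 11.0 g).
Take 2.5 servings of sunflower seeds: uses 40 g fat, +20.0 g protein (running total 31.0 g).
Greedy by best ratio exhausts the fat allowance optimally: 31.0 g.

31.0 g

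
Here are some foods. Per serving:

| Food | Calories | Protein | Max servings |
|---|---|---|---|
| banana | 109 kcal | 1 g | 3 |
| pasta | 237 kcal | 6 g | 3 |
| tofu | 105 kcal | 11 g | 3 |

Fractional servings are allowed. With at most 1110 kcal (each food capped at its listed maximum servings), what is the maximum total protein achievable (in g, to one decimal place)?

Protein per kcal: tofu 0.1048, pasta 0.02532, banana 0.009174.
Take 3 servings of tofu: uses 315 kcal, +33.0 g protein (running total 33.0 g).
Take 3 servings of pasta: uses 711 kcal, +18.0 g protein (running total 51.0 g).
Take 0.7706 servings of banana: uses 84 kcal, +0.8 g protein (running total 51.8 g).
Greedy by best ratio exhausts the calories allowance optimally: 51.8 g.

51.8 g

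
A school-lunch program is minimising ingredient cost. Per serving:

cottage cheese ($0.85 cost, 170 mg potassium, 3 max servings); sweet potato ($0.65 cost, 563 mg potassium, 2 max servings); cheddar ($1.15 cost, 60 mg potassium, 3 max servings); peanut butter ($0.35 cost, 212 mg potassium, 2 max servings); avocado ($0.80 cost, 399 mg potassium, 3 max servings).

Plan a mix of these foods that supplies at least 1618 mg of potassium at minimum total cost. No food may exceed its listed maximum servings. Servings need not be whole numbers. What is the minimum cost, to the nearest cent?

$2.14

Cost per mg of potassium: sweet potato $0.0012, peanut butter $0.0017, avocado $0.0020, cottage cheese $0.0050, cheddar $0.0192.
Take 2 servings of sweet potato: +1126.0 mg potassium for $1.30 (total $1.30, still need 492.0 mg).
Take 2 servings of peanut butter: +424.0 mg potassium for $0.70 (total $2.00, still need 68.0 mg).
Take 0.1704 servings of avocado: +68.0 mg potassium for $0.14 (total $2.14, still need 0.0 mg).
Filling from the cheapest source first is optimal under one linear minimum: $2.14.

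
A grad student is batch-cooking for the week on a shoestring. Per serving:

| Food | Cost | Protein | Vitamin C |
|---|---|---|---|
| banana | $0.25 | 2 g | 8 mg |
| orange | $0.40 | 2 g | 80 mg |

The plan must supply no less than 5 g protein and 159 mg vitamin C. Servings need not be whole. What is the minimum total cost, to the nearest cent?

A basic optimal solution has at most two foods positive. Try each food alone and each pair with both targets met exactly.
banana only: max(5/2, 159/8) = 19.88 servings → $4.97.
orange only: max(5/2, 159/80) = 2.5 servings → $1.00.
banana + orange with both tight: 0.5694 servings and 1.931 servings → $0.91.
The minimum over all feasible corners is $0.91.

$0.91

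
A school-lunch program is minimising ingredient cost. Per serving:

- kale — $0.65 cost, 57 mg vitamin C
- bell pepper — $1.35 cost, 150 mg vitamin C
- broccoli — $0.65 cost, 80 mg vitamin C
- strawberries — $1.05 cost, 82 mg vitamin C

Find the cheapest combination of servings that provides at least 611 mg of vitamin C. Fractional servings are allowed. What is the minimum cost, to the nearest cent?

Cost per mg of vitamin C: broccoli $0.0081, bell pepper $0.0090, kale $0.0114, strawberries $0.0128.
With no serving limits, use only broccoli: 611 mg / 80 mg = 7.638 servings × $0.65 = $4.96.

$4.96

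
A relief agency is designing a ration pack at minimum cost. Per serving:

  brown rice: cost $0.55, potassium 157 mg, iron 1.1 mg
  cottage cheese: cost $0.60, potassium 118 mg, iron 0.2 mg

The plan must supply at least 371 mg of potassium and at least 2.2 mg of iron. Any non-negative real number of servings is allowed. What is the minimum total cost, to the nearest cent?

An LP optimum is at a vertex; with two nutrient constraints at most two foods are used. Check each candidate.
brown rice only: max(371/157, 2.2/1.1) = 2.363 servings → $1.30.
cottage cheese only: max(371/118, 2.2/0.2) = 11 servings → $6.60.
brown rice + cottage cheese with both tight: 1.884 servings and 0.6372 servings → $1.42.
The minimum over all feasible corners is $1.30.

$1.30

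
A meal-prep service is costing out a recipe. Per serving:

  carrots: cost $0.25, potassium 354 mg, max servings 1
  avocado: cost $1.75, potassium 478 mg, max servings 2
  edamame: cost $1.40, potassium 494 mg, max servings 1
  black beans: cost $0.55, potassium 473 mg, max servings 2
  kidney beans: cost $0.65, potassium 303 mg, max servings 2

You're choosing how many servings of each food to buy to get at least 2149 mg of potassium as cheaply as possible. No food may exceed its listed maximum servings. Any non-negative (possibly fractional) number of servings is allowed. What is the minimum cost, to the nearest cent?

$3.34

Cost per mg of potassium: carrots $0.0007, black beans $0.0012, kidney beans $0.0021, edamame $0.0028, avocado $0.0037.
Take 1 serving of carrots: +354.0 mg potassium for $0.25 (total $0.25, still need 1795.0 mg).
Take 2 servings of black beans: +946.0 mg potassium for $1.10 (total $1.35, still need 849.0 mg).
Take 2 servings of kidney beans: +606.0 mg potassium for $1.30 (total $2.65, still need 243.0 mg).
Take 0.4919 servings of edamame: +243.0 mg potassium for $0.69 (total $3.34, still need 0.0 mg).
Greedy by cheapest-per-mg is optimal for a single linear constraint, so the minimum cost is $3.34.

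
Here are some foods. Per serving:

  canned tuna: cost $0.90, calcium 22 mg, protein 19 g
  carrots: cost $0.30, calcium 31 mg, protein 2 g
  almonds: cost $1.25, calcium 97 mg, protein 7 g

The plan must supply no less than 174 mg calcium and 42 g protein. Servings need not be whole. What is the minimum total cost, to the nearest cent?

canned tuna only: max(174/22, 42/19) = 7.909 servings → $7.12.
carrots only: max(174/31, 42/2) = 21 servings → $6.30.
almonds only: max(174/97, 42/7) = 6 servings → $7.50.
canned tuna + carrots with both tight: 1.75 servings and 4.371 servings → $2.89.
canned tuna + almonds with both tight: 1.691 servings and 1.41 servings → $3.28.
carrots + almonds: intersection lies outside the first quadrant.
The minimum over all feasible corners is $2.89.

$2.89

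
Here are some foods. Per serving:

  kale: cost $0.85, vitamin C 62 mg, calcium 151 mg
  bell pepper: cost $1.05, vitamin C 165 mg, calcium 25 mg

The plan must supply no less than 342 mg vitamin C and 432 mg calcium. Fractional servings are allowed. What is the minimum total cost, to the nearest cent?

At the optimum either one food covers both requirements or two foods hit both targets exactly; no other combination can be cheaper.
kale only: max(342/62, 432/151) = 5.516 servings → $4.69.
bell pepper only: max(342/165, 432/25) = 17.28 servings → $18.14.
kale + bell pepper with both tight: 2.685 servings and 1.064 servings → $3.40.
The minimum over all feasible corners is $3.40.

$3.40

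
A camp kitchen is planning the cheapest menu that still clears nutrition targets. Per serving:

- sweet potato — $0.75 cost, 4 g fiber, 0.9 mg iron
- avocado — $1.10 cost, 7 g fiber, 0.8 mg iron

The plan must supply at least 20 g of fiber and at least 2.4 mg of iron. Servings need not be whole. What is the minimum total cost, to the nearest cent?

$3.17

sweet potato only: max(20/4, 2.4/0.9) = 5 servings → $3.75.
avocado only: max(20/7, 2.4/0.8) = 3 servings → $3.30.
sweet potato + avocado with both tight: 0.2581 servings and 2.71 servings → $3.17.
So the least-cost plan costs $3.17.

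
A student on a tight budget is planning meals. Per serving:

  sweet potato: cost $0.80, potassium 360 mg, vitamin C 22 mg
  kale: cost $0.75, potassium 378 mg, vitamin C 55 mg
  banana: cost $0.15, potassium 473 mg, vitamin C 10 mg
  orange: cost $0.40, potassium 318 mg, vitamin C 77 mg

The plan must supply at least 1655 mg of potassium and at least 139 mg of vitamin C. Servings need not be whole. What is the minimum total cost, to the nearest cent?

Two binding constraints pin down two serving amounts, so the optimal mix uses at most two foods. The candidates are each food alone (scaled to the tighter of potassium/vitamin C) and each pair with both constraints tight.
sweet potato only: max(1655/360, 139/22) = 6.318 servings → $5.05.
kale only: max(1655/378, 139/55) = 4.378 servings → $3.28.
banana only: max(1655/473, 139/10) = 13.9 servings → $2.08.
orange only: max(1655/318, 139/77) = 5.204 servings → $2.08.
sweet potato + kale with both tight: 3.351 servings and 1.187 servings → $3.57.
sweet potato + banana with both targets exact would need a negative amount; discard.
sweet potato + orange with both tight: 4.016 servings and 0.6577 servings → $3.48.
kale + banana with both tight: 2.213 servings and 1.731 servings → $1.92.
kale + orange: intersection lies outside the first quadrant.
banana + orange with both tight: 2.504 servings and 1.48 servings → $0.97.
The minimum over all feasible corners is $0.97.

$0.97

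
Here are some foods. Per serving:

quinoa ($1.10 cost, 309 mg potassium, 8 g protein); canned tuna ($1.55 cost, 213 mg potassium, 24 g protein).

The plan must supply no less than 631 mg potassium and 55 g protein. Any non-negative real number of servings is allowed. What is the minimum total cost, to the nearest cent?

$3.90

With two linear requirements the optimum uses one or two foods; enumerate the corners.
quinoa only: max(631/309, 55/8) = 6.875 servings → $7.56.
canned tuna only: max(631/213, 55/24) = 2.962 servings → $4.59.
quinoa + canned tuna with both tight: 0.6003 servings and 2.092 servings → $3.90.
So the least-cost plan costs $3.90.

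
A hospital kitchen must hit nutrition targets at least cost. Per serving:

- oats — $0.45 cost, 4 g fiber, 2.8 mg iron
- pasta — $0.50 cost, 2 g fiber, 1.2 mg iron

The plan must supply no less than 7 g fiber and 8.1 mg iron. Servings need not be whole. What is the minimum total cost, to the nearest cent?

$1.30

A basic optimal solution has at most two foods positive. Try each food alone and each pair with both targets met exactly.
oats only: max(7/4, 8.1/2.8) = 2.893 servings → $1.30.
pasta only: max(7/2, 8.1/1.2) = 6.75 servings → $3.38.
oats + pasta: intersection lies outside the first quadrant.
The minimum over all feasible corners is $1.30.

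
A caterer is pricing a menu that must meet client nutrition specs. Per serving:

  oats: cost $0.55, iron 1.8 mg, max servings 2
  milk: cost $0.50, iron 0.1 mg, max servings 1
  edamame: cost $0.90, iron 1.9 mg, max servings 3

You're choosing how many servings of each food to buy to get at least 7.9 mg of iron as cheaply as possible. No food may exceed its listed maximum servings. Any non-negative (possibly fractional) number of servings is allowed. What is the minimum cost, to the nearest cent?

$3.14

Cost per mg of iron: oats $0.3056, edamame $0.4737, milk $5.0000.
Take 2 servings of oats: +3.6 mg iron for $1.10 (total $1.10, still need 4.3 mg).
Take 2.263 servings of edamame: +4.3 mg iron for $2.04 (total $3.14, still need 0.0 mg).
Filling from the cheapest source first is optimal under one linear minimum: $3.14.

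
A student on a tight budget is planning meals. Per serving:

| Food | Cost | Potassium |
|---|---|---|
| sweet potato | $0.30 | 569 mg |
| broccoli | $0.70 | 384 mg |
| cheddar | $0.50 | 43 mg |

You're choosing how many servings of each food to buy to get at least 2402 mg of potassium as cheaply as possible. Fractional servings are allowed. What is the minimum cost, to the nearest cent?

$1.27

Cost per mg of potassium: sweet potato $0.0005, broccoli $0.0018, cheddar $0.0116.
With no serving limits, use only sweet potato: 2402 mg / 569 mg = 4.221 servings × $0.30 = $1.27.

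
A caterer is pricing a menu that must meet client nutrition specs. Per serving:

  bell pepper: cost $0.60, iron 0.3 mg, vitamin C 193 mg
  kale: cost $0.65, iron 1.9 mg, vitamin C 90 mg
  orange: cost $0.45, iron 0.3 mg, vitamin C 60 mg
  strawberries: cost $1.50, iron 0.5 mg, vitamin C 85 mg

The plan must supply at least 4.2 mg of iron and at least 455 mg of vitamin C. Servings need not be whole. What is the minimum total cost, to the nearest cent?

With two linear requirements the optimum uses one or two foods; enumerate the corners.
bell pepper only: max(4.2/0.3, 455/193) = 14 servings → $8.40.
kale only: max(4.2/1.9, 455/90) = 5.056 servings → $3.29.
orange only: max(4.2/0.3, 455/60) = 14 servings → $6.30.
strawberries only: max(4.2/0.5, 455/85) = 8.4 servings → $12.60.
bell pepper + kale with both tight: 1.432 servings and 1.984 servings → $2.15.
bell pepper + orange with both targets exact would need a negative amount; discard.
bell pepper + strawberries: intersection lies outside the first quadrant.
kale + orange with both tight: 1.328 servings and 5.592 servings → $3.38.
kale + strawberries with both tight: 1.112 servings and 4.176 servings → $6.99.
orange + strawberries: intersection lies outside the first quadrant.
The minimum over all feasible corners is $2.15.

$2.15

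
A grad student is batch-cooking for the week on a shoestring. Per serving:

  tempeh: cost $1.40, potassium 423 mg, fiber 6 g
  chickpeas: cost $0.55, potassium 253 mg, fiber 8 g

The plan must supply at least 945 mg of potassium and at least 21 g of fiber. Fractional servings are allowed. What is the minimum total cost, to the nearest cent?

$2.05

tempeh only: max(945/423, 21/6) = 3.5 servings → $4.90.
chickpeas only: max(945/253, 21/8) = 3.735 servings → $2.05.
tempeh + chickpeas with both tight: 1.204 servings and 1.722 servings → $2.63.
The minimum over all feasible corners is $2.05.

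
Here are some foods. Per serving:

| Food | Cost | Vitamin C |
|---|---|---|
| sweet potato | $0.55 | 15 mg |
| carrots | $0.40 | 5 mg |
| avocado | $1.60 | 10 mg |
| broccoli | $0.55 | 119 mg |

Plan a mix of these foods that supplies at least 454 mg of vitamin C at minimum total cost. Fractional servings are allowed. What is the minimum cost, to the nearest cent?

$2.10

Cost per mg of vitamin C: broccoli $0.0046, sweet potato $0.0367, carrots $0.0800, avocado $0.1600.
With no serving limits, use only broccoli: 454 mg / 119 mg = 3.815 servings × $0.55 = $2.10.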